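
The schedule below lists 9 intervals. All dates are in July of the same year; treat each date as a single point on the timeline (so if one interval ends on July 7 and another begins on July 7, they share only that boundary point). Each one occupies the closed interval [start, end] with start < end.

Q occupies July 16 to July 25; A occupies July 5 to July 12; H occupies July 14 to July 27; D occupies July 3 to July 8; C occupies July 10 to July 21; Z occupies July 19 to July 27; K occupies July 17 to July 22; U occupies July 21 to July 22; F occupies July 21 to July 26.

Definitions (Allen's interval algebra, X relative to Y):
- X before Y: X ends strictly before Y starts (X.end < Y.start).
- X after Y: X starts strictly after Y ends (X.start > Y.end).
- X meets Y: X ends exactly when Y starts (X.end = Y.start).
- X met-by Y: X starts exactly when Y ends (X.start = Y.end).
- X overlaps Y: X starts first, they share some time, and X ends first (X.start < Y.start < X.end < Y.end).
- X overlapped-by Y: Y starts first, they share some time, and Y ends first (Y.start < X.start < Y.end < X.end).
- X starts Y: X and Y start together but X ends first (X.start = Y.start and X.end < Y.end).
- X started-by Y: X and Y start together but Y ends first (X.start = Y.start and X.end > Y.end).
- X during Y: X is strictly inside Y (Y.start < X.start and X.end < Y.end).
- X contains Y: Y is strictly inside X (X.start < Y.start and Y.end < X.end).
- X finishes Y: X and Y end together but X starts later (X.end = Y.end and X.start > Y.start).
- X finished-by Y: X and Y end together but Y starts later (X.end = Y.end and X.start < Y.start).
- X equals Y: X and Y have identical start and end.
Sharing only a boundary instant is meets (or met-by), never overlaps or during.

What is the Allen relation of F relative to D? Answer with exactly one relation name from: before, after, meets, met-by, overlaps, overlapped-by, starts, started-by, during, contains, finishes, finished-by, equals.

after

F = [July 21, July 26]; D = [July 3, July 8].
Compare endpoints: F.start > D.start, F.start > D.end, F.end > D.start, F.end > D.end.
That pattern is 'after'.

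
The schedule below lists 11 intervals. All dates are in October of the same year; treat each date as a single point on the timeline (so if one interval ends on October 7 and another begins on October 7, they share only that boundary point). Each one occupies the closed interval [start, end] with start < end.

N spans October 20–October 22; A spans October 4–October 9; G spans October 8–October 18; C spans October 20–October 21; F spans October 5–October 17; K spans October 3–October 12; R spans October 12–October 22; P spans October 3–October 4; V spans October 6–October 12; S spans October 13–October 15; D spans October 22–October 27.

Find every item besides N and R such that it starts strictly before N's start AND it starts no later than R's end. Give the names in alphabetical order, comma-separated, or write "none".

Conditions: its start is strictly before N's start (X.start < October 20) AND its start is no later than R's end (X.start <= October 22).
A: start October 4 < October 20? ✓; start October 4 <= October 22? ✓ → yes.
C: start October 20 < October 20? ✗; start October 20 <= October 22? ✓ → no.
D: start October 22 < October 20? ✗; start October 22 <= October 22? ✓ → no.
F: start October 5 < October 20? ✓; start October 5 <= October 22? ✓ → yes.
G: start October 8 < October 20? ✓; start October 8 <= October 22? ✓ → yes.
K: start October 3 < October 20? ✓; start October 3 <= October 22? ✓ → yes.
P: start October 3 < October 20? ✓; start October 3 <= October 22? ✓ → yes.
S: start October 13 < October 20? ✓; start October 13 <= October 22? ✓ → yes.
V: start October 6 < October 20? ✓; start October 6 <= October 22? ✓ → yes.
Result: A, F, G, K, P, S, V.

A, F, G, K, P, S, V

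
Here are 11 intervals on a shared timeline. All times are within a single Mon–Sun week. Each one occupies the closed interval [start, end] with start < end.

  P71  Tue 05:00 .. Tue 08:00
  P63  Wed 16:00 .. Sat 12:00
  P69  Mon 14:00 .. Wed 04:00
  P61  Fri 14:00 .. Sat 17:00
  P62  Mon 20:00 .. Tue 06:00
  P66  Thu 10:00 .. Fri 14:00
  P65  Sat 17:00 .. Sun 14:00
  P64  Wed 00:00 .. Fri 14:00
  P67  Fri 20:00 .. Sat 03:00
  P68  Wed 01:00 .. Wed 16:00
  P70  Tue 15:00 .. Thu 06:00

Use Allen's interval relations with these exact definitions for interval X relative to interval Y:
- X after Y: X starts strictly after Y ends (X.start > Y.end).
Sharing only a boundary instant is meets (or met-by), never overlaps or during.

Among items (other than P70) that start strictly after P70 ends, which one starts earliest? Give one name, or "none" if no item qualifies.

Target P70 = [Tue 15:00, Thu 06:00].
P61 [Fri 14:00, Sat 17:00] → after → candidate.
P62 [Mon 20:00, Tue 06:00] → before → excluded.
P63 [Wed 16:00, Sat 12:00] → overlapped-by → excluded.
P64 [Wed 00:00, Fri 14:00] → overlapped-by → excluded.
P65 [Sat 17:00, Sun 14:00] → after → candidate.
P66 [Thu 10:00, Fri 14:00] → after → candidate.
P67 [Fri 20:00, Sat 03:00] → after → candidate.
P68 [Wed 01:00, Wed 16:00] → during → excluded.
P69 [Mon 14:00, Wed 04:00] → overlaps → excluded.
P71 [Tue 05:00, Tue 08:00] → before → excluded.
Among candidates, earliest start is Thu 10:00 → P66.

P66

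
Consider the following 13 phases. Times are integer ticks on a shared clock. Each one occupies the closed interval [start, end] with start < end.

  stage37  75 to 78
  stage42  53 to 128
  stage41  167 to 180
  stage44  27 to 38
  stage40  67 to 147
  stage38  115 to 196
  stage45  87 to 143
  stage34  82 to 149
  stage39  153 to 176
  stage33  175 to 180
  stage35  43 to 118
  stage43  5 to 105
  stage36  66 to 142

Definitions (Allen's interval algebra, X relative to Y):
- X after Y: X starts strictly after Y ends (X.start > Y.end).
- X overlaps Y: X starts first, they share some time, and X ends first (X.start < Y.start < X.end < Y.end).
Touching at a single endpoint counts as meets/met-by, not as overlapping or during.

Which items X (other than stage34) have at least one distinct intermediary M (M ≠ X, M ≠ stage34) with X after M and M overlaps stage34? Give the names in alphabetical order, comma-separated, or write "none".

Target stage34 = [82, 149].
Intermediaries M with M overlaps stage34: stage35, stage36, stage40, stage42, stage43.
Via stage35 — items with X after stage35: stage33, stage39, stage41.
Via stage36 — items with X after stage36: stage33, stage39, stage41.
Via stage40 — items with X after stage40: stage33, stage39, stage41.
Via stage42 — items with X after stage42: stage33, stage39, stage41.
Via stage43 — items with X after stage43: stage33, stage38, stage39, stage41.
Union: stage33, stage38, stage39, stage41.

stage33, stage38, stage39, stage41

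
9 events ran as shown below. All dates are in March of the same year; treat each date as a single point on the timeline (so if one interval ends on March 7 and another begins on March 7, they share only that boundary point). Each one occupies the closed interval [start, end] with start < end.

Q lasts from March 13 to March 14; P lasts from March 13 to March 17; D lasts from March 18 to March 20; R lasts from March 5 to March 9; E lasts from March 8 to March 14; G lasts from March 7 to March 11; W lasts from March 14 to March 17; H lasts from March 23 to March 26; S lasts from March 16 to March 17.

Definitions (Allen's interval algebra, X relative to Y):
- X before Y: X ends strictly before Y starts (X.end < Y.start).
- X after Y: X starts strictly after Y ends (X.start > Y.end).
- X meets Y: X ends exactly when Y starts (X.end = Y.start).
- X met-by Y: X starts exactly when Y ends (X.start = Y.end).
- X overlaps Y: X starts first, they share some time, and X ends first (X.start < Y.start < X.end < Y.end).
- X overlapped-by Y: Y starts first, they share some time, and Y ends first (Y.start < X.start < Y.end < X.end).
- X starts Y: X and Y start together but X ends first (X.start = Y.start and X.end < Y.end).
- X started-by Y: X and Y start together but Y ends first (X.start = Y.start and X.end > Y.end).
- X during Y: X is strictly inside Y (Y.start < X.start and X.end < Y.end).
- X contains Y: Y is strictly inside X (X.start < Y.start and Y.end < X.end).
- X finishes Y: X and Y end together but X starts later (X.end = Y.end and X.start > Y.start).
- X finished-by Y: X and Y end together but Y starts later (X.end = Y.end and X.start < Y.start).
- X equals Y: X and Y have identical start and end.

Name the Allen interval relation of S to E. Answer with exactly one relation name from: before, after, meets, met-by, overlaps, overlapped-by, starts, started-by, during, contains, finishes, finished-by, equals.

after

S = [March 16, March 17]; E = [March 8, March 14].
Compare endpoints: S.start > E.start, S.start > E.end, S.end > E.start, S.end > E.end.
That pattern is 'after'.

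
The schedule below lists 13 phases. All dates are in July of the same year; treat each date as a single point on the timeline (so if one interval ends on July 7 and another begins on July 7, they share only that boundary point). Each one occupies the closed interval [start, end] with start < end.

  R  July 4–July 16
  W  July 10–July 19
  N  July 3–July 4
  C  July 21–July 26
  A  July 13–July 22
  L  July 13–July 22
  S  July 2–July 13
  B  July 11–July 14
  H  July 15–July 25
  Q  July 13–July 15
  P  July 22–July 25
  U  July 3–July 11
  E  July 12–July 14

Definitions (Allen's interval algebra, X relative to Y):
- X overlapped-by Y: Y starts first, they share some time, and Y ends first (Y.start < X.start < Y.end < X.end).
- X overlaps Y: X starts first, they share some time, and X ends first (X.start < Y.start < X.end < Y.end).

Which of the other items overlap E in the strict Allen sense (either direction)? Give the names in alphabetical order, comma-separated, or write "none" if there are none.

A, L, Q, S

Target E = [July 12, July 14].
A [July 13, July 22] → overlapped-by → yes.
B [July 11, July 14] → finished-by → no.
C [July 21, July 26] → after → no.
H [July 15, July 25] → after → no.
L [July 13, July 22] → overlapped-by → yes.
N [July 3, July 4] → before → no.
P [July 22, July 25] → after → no.
Q [July 13, July 15] → overlapped-by → yes.
R [July 4, July 16] → contains → no.
S [July 2, July 13] → overlaps → yes.
U [July 3, July 11] → before → no.
W [July 10, July 19] → contains → no.
Result: A, L, Q, S.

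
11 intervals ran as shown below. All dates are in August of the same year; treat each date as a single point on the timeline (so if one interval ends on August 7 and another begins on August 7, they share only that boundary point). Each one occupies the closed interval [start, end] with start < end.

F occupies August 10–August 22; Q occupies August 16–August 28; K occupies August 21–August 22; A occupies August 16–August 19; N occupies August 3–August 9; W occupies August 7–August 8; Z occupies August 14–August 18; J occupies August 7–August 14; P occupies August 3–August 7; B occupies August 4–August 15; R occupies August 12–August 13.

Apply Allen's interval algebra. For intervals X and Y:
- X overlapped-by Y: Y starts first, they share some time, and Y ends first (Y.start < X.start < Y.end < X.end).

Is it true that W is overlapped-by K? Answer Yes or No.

W = [August 7, August 8], K = [August 21, August 22].
Actual relation of W to K: before.
Asked whether 'overlapped-by' holds → No.

No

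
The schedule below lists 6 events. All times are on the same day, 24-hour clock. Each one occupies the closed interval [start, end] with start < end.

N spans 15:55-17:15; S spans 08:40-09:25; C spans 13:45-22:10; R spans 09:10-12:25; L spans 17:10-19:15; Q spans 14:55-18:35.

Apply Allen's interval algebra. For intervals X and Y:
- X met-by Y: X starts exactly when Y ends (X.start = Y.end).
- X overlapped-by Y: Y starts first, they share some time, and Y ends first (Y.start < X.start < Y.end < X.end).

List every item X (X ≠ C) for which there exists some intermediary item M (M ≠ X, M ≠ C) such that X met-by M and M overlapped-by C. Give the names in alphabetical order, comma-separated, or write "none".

none

Target C = [13:45, 22:10].
Intermediaries M with M overlapped-by C: none.
Union: none.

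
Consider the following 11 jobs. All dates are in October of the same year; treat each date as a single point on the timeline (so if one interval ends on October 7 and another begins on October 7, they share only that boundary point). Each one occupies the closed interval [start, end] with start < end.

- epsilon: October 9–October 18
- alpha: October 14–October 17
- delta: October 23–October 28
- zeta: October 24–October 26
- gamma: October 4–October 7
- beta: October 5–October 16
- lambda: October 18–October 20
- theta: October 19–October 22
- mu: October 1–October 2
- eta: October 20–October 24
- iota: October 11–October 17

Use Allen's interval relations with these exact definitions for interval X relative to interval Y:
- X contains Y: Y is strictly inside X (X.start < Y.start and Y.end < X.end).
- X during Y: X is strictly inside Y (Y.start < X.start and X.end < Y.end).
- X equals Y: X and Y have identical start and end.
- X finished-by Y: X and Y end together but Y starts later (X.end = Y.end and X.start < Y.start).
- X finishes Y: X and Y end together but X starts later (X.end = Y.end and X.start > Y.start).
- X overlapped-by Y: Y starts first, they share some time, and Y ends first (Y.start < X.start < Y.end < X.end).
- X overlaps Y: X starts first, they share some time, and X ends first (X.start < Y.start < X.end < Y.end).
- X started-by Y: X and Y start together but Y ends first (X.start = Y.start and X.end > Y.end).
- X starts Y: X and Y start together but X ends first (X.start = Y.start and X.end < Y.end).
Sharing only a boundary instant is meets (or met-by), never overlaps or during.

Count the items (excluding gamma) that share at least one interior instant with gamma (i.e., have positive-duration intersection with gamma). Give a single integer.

1

Target gamma = [October 4, October 7].
alpha [October 14, October 17] → after → no.
beta [October 5, October 16] → overlapped-by → counts.
delta [October 23, October 28] → after → no.
epsilon [October 9, October 18] → after → no.
eta [October 20, October 24] → after → no.
iota [October 11, October 17] → after → no.
lambda [October 18, October 20] → after → no.
mu [October 1, October 2] → before → no.
theta [October 19, October 22] → after → no.
zeta [October 24, October 26] → after → no.
Total: 1.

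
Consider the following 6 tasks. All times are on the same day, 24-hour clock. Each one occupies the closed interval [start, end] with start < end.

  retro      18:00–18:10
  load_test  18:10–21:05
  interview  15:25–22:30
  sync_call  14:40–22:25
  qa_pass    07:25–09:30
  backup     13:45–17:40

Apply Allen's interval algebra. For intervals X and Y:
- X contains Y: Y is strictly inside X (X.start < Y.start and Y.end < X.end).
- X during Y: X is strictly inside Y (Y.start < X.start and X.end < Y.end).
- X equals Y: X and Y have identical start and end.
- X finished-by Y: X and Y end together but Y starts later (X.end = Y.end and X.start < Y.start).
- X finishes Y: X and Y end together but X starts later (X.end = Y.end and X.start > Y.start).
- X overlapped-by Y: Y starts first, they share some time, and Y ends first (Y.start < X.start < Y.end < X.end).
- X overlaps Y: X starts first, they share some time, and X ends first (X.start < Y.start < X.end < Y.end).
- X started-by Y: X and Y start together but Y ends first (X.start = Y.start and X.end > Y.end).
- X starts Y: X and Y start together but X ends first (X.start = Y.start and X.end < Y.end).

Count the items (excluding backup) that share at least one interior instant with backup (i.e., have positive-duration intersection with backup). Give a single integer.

2

Target backup = [13:45, 17:40].
interview [15:25, 22:30] → overlapped-by → counts.
load_test [18:10, 21:05] → after → no.
qa_pass [07:25, 09:30] → before → no.
retro [18:00, 18:10] → after → no.
sync_call [14:40, 22:25] → overlapped-by → counts.
Total: 2.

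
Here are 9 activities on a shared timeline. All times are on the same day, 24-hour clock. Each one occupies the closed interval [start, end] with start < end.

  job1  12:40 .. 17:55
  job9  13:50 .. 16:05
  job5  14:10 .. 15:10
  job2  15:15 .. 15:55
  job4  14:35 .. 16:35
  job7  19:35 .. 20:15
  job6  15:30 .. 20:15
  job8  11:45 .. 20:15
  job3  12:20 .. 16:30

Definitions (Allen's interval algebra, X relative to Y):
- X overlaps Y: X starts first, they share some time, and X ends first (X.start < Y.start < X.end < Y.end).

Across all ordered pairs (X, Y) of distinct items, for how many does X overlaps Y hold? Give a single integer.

9

Checking all 72 ordered pairs for relation 'overlaps'; matching pairs in alphabetical order:
(job1, job6): job1 overlaps job6 ✓
(job2, job6): job2 overlaps job6 ✓
(job3, job1): job3 overlaps job1 ✓
(job3, job4): job3 overlaps job4 ✓
(job3, job6): job3 overlaps job6 ✓
(job4, job6): job4 overlaps job6 ✓
(job5, job4): job5 overlaps job4 ✓
(job9, job4): job9 overlaps job4 ✓
(job9, job6): job9 overlaps job6 ✓
Count: 9.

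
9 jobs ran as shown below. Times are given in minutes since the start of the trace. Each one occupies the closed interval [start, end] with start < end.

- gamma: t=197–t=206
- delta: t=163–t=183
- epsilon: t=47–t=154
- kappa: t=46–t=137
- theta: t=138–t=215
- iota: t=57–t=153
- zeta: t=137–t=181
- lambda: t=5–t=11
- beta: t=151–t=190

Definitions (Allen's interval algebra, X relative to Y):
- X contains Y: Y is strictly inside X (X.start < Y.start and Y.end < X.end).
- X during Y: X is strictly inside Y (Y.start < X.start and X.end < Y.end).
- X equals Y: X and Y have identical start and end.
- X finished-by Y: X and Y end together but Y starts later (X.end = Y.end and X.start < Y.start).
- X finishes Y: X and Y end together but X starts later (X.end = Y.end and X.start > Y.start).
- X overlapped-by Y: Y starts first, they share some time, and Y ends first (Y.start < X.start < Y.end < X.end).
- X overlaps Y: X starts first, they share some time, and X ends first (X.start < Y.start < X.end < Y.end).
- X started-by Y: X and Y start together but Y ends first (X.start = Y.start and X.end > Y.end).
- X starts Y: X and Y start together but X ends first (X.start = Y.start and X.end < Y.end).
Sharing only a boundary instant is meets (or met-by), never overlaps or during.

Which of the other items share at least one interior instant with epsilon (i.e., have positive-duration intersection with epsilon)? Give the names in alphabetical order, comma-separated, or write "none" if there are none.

beta, iota, kappa, theta, zeta

Target epsilon = [t=47, t=154].
beta [t=151, t=190] → overlapped-by → yes.
delta [t=163, t=183] → after → no.
gamma [t=197, t=206] → after → no.
iota [t=57, t=153] → during → yes.
kappa [t=46, t=137] → overlaps → yes.
lambda [t=5, t=11] → before → no.
theta [t=138, t=215] → overlapped-by → yes.
zeta [t=137, t=181] → overlapped-by → yes.
Result: beta, iota, kappa, theta, zeta.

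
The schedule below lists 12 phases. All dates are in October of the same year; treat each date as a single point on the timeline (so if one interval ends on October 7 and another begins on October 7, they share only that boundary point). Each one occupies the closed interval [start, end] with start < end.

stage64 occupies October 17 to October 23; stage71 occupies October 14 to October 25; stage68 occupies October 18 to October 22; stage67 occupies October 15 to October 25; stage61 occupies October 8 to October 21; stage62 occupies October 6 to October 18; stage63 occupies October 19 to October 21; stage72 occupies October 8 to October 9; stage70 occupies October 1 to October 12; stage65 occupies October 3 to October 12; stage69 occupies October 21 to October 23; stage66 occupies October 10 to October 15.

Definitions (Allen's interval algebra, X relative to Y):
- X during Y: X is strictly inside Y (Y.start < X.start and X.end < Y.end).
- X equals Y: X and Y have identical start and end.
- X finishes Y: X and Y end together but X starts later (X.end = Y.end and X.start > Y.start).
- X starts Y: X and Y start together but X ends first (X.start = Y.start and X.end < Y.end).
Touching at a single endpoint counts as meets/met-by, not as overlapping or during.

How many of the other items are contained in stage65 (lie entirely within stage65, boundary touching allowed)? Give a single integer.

Target stage65 = [October 3, October 12].
stage61 [October 8, October 21] → overlapped-by → no.
stage62 [October 6, October 18] → overlapped-by → no.
stage63 [October 19, October 21] → after → no.
stage64 [October 17, October 23] → after → no.
stage66 [October 10, October 15] → overlapped-by → no.
stage67 [October 15, October 25] → after → no.
stage68 [October 18, October 22] → after → no.
stage69 [October 21, October 23] → after → no.
stage70 [October 1, October 12] → finished-by → no.
stage71 [October 14, October 25] → after → no.
stage72 [October 8, October 9] → during → counts.
Total: 1.

1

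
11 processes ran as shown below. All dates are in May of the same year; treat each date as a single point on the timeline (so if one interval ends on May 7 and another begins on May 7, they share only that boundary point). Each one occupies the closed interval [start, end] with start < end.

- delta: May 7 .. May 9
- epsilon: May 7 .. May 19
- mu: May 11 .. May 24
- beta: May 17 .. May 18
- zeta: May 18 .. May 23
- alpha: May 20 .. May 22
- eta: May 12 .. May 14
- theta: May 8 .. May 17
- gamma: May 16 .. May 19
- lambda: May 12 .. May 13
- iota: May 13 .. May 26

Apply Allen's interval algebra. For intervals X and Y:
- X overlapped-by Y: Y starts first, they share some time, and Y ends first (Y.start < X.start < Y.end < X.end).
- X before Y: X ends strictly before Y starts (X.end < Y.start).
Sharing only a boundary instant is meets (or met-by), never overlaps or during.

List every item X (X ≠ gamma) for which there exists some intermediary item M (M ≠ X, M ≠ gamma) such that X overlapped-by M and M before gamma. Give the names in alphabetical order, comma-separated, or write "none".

iota, theta

Target gamma = [May 16, May 19].
Intermediaries M with M before gamma: delta, eta, lambda.
Via delta — items with X overlapped-by delta: theta.
Via eta — items with X overlapped-by eta: iota.
Via lambda — items with X overlapped-by lambda: none.
Union: iota, theta.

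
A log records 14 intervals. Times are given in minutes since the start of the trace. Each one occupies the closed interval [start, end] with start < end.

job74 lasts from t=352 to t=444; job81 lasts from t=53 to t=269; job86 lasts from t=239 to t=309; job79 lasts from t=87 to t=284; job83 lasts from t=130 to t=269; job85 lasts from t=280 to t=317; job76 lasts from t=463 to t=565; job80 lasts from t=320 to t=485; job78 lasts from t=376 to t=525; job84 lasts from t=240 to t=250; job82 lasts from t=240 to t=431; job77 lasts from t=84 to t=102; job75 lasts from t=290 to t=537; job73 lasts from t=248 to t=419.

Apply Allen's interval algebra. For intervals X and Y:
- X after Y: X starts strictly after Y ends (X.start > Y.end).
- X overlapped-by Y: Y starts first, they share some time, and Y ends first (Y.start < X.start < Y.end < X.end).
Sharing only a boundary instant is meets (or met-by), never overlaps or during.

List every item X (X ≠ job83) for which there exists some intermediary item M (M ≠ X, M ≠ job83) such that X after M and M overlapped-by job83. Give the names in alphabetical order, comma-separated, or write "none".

job74, job76, job78, job80

Target job83 = [t=130, t=269].
Intermediaries M with M overlapped-by job83: job73, job82, job86.
Via job73 — items with X after job73: job76.
Via job82 — items with X after job82: job76.
Via job86 — items with X after job86: job74, job76, job78, job80.
Union: job74, job76, job78, job80.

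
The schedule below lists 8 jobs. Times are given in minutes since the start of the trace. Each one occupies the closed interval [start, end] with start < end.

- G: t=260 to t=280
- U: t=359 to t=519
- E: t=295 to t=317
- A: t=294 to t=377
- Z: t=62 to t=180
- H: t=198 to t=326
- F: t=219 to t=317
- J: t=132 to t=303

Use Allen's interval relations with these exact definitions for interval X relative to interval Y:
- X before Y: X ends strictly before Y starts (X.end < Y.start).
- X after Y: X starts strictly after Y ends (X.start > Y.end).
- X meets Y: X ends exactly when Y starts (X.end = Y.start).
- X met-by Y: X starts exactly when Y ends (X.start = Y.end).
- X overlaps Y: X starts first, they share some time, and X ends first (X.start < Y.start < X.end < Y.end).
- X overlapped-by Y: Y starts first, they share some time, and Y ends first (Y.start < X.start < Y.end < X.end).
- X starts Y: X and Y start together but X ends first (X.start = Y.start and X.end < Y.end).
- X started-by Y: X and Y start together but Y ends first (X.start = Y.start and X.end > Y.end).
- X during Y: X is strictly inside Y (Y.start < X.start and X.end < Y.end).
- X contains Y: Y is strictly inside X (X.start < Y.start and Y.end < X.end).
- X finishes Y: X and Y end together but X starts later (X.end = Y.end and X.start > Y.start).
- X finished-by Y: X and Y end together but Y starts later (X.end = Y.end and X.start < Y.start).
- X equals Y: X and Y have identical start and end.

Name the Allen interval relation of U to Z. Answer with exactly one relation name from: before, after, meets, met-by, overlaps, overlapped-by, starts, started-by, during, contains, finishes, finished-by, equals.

after

U = [t=359, t=519]; Z = [t=62, t=180].
Compare endpoints: U.start > Z.start, U.start > Z.end, U.end > Z.start, U.end > Z.end.
That pattern is 'after'.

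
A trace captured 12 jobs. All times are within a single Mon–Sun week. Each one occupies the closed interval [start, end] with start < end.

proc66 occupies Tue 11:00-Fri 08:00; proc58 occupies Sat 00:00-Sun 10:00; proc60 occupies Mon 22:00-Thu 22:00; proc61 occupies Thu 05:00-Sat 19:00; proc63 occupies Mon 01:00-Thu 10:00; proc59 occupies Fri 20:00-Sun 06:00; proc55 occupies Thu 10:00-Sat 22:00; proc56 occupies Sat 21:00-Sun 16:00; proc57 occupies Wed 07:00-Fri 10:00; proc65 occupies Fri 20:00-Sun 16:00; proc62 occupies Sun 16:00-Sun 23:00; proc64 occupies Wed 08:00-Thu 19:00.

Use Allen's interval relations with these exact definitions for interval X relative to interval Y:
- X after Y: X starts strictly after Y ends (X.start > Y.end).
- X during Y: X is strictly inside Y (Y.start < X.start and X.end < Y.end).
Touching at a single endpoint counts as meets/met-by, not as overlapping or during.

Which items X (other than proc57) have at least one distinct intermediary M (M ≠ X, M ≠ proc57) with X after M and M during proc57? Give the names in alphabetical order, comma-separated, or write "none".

Target proc57 = [Wed 07:00, Fri 10:00].
Intermediaries M with M during proc57: proc64.
Via proc64 — items with X after proc64: proc56, proc58, proc59, proc62, proc65.
Union: proc56, proc58, proc59, proc62, proc65.

proc56, proc58, proc59, proc62, proc65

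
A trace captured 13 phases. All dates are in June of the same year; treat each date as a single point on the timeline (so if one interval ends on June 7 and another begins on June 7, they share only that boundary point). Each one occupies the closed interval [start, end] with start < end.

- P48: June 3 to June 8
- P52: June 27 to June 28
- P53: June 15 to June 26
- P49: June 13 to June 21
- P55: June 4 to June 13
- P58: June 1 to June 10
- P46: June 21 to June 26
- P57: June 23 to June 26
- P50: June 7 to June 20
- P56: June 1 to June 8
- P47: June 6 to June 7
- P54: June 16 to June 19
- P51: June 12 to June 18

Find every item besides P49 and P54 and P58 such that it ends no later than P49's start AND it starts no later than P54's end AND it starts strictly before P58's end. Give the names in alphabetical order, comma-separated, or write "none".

Conditions: its end is no later than P49's start (X.end <= June 13) AND its start is no later than P54's end (X.start <= June 19) AND its start is strictly before P58's end (X.start < June 10).
P46: end June 26 <= June 13? ✗; start June 21 <= June 19? ✗; start June 21 < June 10? ✗ → no.
P47: end June 7 <= June 13? ✓; start June 6 <= June 19? ✓; start June 6 < June 10? ✓ → yes.
P48: end June 8 <= June 13? ✓; start June 3 <= June 19? ✓; start June 3 < June 10? ✓ → yes.
P50: end June 20 <= June 13? ✗; start June 7 <= June 19? ✓; start June 7 < June 10? ✓ → no.
P51: end June 18 <= June 13? ✗; start June 12 <= June 19? ✓; start June 12 < June 10? ✗ → no.
P52: end June 28 <= June 13? ✗; start June 27 <= June 19? ✗; start June 27 < June 10? ✗ → no.
P53: end June 26 <= June 13? ✗; start June 15 <= June 19? ✓; start June 15 < June 10? ✗ → no.
P55: end June 13 <= June 13? ✓; start June 4 <= June 19? ✓; start June 4 < June 10? ✓ → yes.
P56: end June 8 <= June 13? ✓; start June 1 <= June 19? ✓; start June 1 < June 10? ✓ → yes.
P57: end June 26 <= June 13? ✗; start June 23 <= June 19? ✗; start June 23 < June 10? ✗ → no.
Result: P47, P48, P55, P56.

P47, P48, P55, P56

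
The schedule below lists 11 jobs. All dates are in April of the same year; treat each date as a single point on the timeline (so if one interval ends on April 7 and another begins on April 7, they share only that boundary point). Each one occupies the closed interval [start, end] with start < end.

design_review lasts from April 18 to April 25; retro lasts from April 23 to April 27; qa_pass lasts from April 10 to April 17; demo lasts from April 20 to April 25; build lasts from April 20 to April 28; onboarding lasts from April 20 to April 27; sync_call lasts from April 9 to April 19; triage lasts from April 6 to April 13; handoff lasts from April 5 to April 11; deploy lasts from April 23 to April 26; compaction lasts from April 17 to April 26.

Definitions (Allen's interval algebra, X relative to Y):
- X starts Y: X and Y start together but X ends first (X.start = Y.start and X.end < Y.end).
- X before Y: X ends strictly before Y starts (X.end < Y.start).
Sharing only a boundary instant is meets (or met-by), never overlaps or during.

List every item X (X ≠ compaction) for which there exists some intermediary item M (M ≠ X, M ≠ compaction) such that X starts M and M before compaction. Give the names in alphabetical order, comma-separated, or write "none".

Target compaction = [April 17, April 26].
Intermediaries M with M before compaction: handoff, triage.
Via handoff — items with X starts handoff: none.
Via triage — items with X starts triage: none.
Union: none.

none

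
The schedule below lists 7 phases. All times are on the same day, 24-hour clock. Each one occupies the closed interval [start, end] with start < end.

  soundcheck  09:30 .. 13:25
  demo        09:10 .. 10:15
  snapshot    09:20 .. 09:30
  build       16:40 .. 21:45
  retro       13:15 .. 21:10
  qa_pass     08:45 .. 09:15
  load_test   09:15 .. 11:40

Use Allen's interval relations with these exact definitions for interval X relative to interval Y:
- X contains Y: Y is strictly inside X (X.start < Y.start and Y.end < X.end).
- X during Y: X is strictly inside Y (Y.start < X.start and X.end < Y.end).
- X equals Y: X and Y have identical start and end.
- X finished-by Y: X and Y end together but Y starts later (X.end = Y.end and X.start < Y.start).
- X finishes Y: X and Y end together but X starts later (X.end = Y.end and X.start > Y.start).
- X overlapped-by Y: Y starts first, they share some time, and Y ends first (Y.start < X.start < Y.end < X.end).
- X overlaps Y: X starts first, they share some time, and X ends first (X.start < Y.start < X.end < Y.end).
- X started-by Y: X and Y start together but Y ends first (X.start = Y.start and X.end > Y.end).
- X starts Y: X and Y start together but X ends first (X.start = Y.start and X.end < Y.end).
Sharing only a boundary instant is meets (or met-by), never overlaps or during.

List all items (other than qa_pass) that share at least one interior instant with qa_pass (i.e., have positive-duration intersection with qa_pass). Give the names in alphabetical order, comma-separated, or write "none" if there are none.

demo

Target qa_pass = [08:45, 09:15].
build [16:40, 21:45] → after → no.
demo [09:10, 10:15] → overlapped-by → yes.
load_test [09:15, 11:40] → met-by → no.
retro [13:15, 21:10] → after → no.
snapshot [09:20, 09:30] → after → no.
soundcheck [09:30, 13:25] → after → no.
Result: demo.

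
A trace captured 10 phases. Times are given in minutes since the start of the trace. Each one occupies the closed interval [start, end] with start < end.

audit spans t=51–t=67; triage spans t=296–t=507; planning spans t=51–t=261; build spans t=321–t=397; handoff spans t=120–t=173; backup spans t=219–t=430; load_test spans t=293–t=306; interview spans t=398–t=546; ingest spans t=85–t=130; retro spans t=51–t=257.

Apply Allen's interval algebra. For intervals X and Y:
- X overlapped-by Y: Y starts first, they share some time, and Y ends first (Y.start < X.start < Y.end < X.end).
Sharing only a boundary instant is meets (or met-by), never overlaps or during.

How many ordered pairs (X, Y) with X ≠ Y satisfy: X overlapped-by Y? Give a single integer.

7

Checking all 90 ordered pairs for relation 'overlapped-by'; matching pairs in alphabetical order:
(backup, planning): backup overlapped-by planning ✓
(backup, retro): backup overlapped-by retro ✓
(handoff, ingest): handoff overlapped-by ingest ✓
(interview, backup): interview overlapped-by backup ✓
(interview, triage): interview overlapped-by triage ✓
(triage, backup): triage overlapped-by backup ✓
(triage, load_test): triage overlapped-by load_test ✓
Count: 7.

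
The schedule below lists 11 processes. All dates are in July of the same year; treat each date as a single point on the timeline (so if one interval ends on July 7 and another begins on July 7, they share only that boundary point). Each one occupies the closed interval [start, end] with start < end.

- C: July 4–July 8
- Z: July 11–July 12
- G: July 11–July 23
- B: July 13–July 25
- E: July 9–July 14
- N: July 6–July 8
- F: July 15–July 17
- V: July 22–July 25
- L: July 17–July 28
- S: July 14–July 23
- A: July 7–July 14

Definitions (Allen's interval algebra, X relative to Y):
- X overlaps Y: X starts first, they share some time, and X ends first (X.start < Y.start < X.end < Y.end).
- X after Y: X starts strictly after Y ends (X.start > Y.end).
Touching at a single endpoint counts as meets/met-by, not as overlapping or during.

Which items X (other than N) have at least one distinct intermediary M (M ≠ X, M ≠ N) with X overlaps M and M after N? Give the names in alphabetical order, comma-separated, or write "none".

A, B, E, G, S

Target N = [July 6, July 8].
Intermediaries M with M after N: B, E, F, G, L, S, V, Z.
Via B — items with X overlaps B: A, E, G.
Via E — items with X overlaps E: none.
Via F — items with X overlaps F: none.
Via G — items with X overlaps G: A, E.
Via L — items with X overlaps L: B, G, S.
Via S — items with X overlaps S: none.
Via V — items with X overlaps V: G, S.
Via Z — items with X overlaps Z: none.
Union: A, B, E, G, S.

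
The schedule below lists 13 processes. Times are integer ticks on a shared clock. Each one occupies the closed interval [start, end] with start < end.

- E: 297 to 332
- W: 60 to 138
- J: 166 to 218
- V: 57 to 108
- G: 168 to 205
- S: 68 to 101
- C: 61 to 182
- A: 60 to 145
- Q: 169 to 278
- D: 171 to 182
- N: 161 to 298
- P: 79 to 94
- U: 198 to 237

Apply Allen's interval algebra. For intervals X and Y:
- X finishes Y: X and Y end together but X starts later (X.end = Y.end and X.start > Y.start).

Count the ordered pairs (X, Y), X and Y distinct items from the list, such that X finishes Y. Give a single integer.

1

Checking all 156 ordered pairs for relation 'finishes'; matching pairs in alphabetical order:
(D, C): D finishes C ✓
Count: 1.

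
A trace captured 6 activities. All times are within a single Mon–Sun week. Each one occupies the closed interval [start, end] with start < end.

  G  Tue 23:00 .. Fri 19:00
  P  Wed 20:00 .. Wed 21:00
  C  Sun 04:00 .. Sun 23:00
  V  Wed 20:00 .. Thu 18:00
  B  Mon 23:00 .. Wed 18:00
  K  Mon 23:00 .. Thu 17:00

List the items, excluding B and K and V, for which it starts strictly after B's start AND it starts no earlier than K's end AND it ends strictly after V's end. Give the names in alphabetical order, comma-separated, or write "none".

Conditions: its start is strictly after B's start (X.start > Mon 23:00) AND its start is no earlier than K's end (X.start >= Thu 17:00) AND its end is strictly after V's end (X.end > Thu 18:00).
C: start Sun 04:00 > Mon 23:00? ✓; start Sun 04:00 >= Thu 17:00? ✓; end Sun 23:00 > Thu 18:00? ✓ → yes.
G: start Tue 23:00 > Mon 23:00? ✓; start Tue 23:00 >= Thu 17:00? ✗; end Fri 19:00 > Thu 18:00? ✓ → no.
P: start Wed 20:00 > Mon 23:00? ✓; start Wed 20:00 >= Thu 17:00? ✗; end Wed 21:00 > Thu 18:00? ✗ → no.
Result: C.

C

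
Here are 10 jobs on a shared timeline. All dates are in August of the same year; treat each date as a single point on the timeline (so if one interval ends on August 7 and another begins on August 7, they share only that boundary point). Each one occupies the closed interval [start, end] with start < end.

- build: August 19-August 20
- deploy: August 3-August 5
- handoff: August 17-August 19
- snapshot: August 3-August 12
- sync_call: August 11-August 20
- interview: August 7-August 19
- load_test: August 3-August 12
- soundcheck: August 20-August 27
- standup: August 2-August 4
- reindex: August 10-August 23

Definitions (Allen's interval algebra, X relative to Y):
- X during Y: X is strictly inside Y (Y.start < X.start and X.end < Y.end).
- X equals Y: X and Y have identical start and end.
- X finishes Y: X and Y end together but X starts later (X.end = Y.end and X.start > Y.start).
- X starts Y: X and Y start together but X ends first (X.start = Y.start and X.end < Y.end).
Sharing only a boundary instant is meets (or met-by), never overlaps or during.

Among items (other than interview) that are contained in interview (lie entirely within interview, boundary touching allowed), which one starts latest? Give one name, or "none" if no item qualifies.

Target interview = [August 7, August 19].
build [August 19, August 20] → met-by → excluded.
deploy [August 3, August 5] → before → excluded.
handoff [August 17, August 19] → finishes → candidate.
load_test [August 3, August 12] → overlaps → excluded.
reindex [August 10, August 23] → overlapped-by → excluded.
snapshot [August 3, August 12] → overlaps → excluded.
soundcheck [August 20, August 27] → after → excluded.
standup [August 2, August 4] → before → excluded.
sync_call [August 11, August 20] → overlapped-by → excluded.
Among candidates, latest start is August 17 → handoff.

handoff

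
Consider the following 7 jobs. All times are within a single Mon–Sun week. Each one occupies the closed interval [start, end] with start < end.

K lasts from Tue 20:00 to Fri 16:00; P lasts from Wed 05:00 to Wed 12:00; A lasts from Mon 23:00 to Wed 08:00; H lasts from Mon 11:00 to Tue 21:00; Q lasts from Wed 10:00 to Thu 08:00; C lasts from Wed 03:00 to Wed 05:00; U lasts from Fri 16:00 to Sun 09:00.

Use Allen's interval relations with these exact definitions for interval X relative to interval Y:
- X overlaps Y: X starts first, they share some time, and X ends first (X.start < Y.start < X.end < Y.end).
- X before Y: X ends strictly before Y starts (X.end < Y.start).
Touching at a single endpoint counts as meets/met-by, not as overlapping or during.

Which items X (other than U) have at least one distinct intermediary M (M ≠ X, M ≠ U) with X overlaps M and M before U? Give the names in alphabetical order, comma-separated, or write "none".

A, H, P

Target U = [Fri 16:00, Sun 09:00].
Intermediaries M with M before U: A, C, H, P, Q.
Via A — items with X overlaps A: H.
Via C — items with X overlaps C: none.
Via H — items with X overlaps H: none.
Via P — items with X overlaps P: A.
Via Q — items with X overlaps Q: P.
Union: A, H, P.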